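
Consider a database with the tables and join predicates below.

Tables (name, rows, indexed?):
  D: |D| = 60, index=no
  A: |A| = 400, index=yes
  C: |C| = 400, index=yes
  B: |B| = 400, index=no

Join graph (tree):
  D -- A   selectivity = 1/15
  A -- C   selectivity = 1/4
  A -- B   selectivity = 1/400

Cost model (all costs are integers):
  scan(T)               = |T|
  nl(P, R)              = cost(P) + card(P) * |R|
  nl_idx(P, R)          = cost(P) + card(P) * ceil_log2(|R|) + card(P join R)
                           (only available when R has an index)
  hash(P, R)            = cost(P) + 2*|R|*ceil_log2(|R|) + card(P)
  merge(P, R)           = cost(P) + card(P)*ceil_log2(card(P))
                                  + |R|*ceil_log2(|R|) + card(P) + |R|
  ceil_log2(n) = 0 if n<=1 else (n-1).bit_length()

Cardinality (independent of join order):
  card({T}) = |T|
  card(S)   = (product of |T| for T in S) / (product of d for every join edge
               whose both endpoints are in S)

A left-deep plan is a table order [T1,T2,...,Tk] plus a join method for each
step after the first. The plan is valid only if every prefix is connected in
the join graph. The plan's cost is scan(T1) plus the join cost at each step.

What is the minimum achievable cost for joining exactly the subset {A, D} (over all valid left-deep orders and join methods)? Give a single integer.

Selinger DP over subsets of {A,D}:
  {D}: scan cost=60, card=60
  {A}: scan cost=400, card=400
  {AD}: card=1600; try (D,hash)→1520, (A,nl_idx)→2200, (A,merge)→4480, (D,merge)→4820, (A,hash)→7320, (A,nl)→24060 …(+1); best=1520 via (D,hash)

1520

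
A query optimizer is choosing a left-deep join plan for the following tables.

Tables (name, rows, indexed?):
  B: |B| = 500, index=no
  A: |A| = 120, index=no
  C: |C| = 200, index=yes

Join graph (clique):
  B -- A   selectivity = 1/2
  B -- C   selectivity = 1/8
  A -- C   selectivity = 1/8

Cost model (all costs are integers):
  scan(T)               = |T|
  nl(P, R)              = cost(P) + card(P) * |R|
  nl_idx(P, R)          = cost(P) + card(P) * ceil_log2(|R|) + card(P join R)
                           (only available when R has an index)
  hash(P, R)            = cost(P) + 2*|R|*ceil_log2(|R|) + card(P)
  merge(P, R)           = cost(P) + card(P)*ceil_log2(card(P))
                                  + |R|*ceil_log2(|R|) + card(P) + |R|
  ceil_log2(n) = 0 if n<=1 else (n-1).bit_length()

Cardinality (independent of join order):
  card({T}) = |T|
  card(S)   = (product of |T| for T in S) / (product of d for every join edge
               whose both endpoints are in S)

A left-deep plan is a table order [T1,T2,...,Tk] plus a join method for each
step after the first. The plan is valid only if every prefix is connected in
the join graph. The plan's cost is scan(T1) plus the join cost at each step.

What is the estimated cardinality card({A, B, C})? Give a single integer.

Tables in S: A(120), B(500), C(200)
Edges inside S: B-A(d=2), B-C(d=8), A-C(d=8)
numerator = 120 * 500 * 200 = 12000000
denominator = 2 * 8 * 8 = 128
card(S) = 12000000 / 128 = 93750

93750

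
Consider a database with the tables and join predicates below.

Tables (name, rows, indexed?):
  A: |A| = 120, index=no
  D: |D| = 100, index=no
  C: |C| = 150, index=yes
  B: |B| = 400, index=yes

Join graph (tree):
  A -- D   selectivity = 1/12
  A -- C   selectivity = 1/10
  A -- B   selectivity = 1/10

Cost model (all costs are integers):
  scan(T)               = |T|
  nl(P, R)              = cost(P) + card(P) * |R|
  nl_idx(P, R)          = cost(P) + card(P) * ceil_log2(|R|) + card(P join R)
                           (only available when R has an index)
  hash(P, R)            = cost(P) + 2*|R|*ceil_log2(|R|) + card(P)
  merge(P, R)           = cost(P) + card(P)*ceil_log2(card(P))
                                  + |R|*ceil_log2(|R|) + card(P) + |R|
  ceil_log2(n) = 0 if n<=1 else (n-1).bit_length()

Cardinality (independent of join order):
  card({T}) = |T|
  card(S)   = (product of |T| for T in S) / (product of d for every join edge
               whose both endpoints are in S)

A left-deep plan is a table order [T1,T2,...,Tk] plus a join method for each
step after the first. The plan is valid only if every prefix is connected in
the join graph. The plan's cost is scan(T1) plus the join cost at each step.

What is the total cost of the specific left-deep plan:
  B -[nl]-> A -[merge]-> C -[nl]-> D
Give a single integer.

7316950

step 1: scan B: cost=400, card=400
step 2: join A via nl
    card(P join A) = 400*120/(10) = 4800
    cost = 400 + 400*120 = 48400
step 3: join C via merge
    card(P join C) = 4800*150/(10) = 72000
    cost = 48400 + 4800*13 + 150*8 + 4800 + 150 = 116950
step 4: join D via nl
    card(P join D) = 72000*100/(12) = 600000
    cost = 116950 + 72000*100 = 7316950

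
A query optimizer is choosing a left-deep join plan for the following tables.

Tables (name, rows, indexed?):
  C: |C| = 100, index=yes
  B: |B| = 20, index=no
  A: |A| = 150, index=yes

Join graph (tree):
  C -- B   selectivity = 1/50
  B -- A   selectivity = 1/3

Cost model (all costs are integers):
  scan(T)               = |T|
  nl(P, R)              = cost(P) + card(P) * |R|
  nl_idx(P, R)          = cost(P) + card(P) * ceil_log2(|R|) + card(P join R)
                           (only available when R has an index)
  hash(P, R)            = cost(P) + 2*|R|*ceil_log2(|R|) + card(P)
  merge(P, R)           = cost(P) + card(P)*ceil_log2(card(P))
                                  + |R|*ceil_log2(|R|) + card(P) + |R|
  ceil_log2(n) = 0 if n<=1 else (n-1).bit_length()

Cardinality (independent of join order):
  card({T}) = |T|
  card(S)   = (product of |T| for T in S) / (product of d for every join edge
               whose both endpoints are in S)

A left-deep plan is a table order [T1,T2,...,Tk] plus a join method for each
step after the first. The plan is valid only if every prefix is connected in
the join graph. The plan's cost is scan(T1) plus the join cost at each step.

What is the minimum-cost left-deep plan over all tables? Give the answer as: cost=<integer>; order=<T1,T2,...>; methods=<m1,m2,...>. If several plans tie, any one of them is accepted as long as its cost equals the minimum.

Selinger DP (subsets sized 1..n):
  {C}: scan cost=100, card=100
  {B}: scan cost=20, card=20
  {A}: scan cost=150, card=150
  {BC}: card=40; try (C,nl_idx)→200, (B,hash)→400, (C,merge)→940, (B,merge)→1020, (C,hash)→1440, (C,nl)→2020 …(+1); best=200 via (C,nl_idx)
  {AB}: card=1000; try (B,hash)→500, (A,nl_idx)→1180, (A,merge)→1490, (B,merge)→1620, (A,hash)→2440, (A,nl)→3020 …(+1); best=500 via (B,hash)
  {ABC}: card=2000; try (A,merge)→1830, (A,nl_idx)→2520, (A,hash)→2640, (C,hash)→2900, (A,nl)→6200, (C,nl_idx)→9500 …(+2); best=1830 via (A,merge)

cost=1830; order=B,C,A; methods=nl_idx,merge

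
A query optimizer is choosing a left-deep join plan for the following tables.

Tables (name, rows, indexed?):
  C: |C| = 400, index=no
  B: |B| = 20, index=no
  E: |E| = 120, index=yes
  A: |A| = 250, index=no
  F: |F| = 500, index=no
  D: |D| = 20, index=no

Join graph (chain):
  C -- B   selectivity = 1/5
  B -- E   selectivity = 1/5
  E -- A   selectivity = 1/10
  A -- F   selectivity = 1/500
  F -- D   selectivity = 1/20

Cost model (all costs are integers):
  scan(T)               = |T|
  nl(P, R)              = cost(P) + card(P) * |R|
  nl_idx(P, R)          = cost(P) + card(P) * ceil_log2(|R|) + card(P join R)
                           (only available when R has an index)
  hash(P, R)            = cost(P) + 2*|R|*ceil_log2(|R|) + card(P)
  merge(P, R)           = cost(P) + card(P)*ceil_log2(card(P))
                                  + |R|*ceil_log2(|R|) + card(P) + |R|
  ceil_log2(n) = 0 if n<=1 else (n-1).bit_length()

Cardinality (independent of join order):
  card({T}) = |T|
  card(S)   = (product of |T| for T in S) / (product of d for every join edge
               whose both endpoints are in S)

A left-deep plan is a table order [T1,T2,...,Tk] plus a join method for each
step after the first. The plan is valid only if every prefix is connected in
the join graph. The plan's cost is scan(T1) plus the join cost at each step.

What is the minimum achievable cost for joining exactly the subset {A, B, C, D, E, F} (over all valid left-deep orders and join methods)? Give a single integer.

29780

Selinger DP over subsets of {A,B,C,D,E,F}:
  {C}: scan cost=400, card=400
  {B}: scan cost=20, card=20
  {E}: scan cost=120, card=120
  {A}: scan cost=250, card=250
  {F}: scan cost=500, card=500
  {D}: scan cost=20, card=20
  {BC}: card=1600; try (B,hash)→1000, (C,merge)→4140, (B,merge)→4520, (C,hash)→7240, (C,nl)→8020, (B,nl)→8400; best=1000 via (B,hash)
  {BE}: card=480; try (B,hash)→440, (E,nl_idx)→640, (E,merge)→1100, (B,merge)→1200, (E,hash)→1720, (E,nl)→2420 …(+1); best=440 via (B,hash)
  {AE}: card=3000; try (E,hash)→2180, (A,merge)→3330, (E,merge)→3460, (A,hash)→4240, (E,nl_idx)→5000, (A,nl)→30120 …(+1); best=2180 via (E,hash)
  {AF}: card=250; try (A,hash)→5000, (F,merge)→7500, (A,merge)→7750, (F,hash)→9500, (F,nl)→125250, (A,nl)→125500; best=5000 via (A,hash)
  {DF}: card=500; try (D,hash)→1200, (F,merge)→5140, (D,merge)→5620, (F,hash)→9040, (F,nl)→10020, (D,nl)→10500; best=1200 via (D,hash)
  {BCE}: card=38400; try (E,hash)→4280, (C,hash)→8120, (C,merge)→9240, (E,merge)→21160, (E,nl_idx)→50600, (C,nl)→192440 …(+1); best=4280 via (E,hash)
  {ABE}: card=12000; try (A,hash)→4920, (B,hash)→5380, (A,merge)→7490, (B,merge)→41300, (B,nl)→62180, (A,nl)→120440; best=4920 via (A,hash)
  {AEF}: card=3000; try (E,hash)→6930, (E,merge)→8210, (E,nl_idx)→9750, (F,hash)→14180, (E,nl)→35000, (F,merge)→46180 …(+1); best=6930 via (E,hash)
  {ADF}: card=250; try (D,hash)→5450, (A,hash)→5700, (D,merge)→7370, (A,merge)→8450, (D,nl)→10000, (A,nl)→126200; best=5450 via (D,hash)
  {ABCE}: card=960000; try (C,hash)→24120, (A,hash)→46680, (C,merge)→188920, (A,merge)→659330, (C,nl)→4804920, (A,nl)→9604280; best=24120 via (C,hash)
  {ABEF}: card=12000; try (B,hash)→10130, (F,hash)→25920, (B,merge)→46050, (B,nl)→66930, (F,merge)→189920, (F,nl)→6004920; best=10130 via (B,hash)
  {ADEF}: card=3000; try (E,hash)→7380, (E,merge)→8660, (D,hash)→10130, (E,nl_idx)→10200, (E,nl)→35450, (D,merge)→46050 …(+1); best=7380 via (E,hash)
  {ABCEF}: card=960000; try (C,hash)→29330, (C,merge)→194130, (F,hash)→993120, (C,nl)→4810130, (F,merge)→20189120, (F,nl)→480024120; best=29330 via (C,hash)
  {ABDEF}: card=12000; try (B,hash)→10580, (D,hash)→22330, (B,merge)→46500, (B,nl)→67380, (D,merge)→190250, (D,nl)→250130; best=10580 via (B,hash)
  {ABCDEF}: card=960000; try (C,hash)→29780, (C,merge)→194580, (D,hash)→989530, (C,nl)→4810580, (D,nl)→19229330, (D,merge)→20189450; best=29780 via (C,hash)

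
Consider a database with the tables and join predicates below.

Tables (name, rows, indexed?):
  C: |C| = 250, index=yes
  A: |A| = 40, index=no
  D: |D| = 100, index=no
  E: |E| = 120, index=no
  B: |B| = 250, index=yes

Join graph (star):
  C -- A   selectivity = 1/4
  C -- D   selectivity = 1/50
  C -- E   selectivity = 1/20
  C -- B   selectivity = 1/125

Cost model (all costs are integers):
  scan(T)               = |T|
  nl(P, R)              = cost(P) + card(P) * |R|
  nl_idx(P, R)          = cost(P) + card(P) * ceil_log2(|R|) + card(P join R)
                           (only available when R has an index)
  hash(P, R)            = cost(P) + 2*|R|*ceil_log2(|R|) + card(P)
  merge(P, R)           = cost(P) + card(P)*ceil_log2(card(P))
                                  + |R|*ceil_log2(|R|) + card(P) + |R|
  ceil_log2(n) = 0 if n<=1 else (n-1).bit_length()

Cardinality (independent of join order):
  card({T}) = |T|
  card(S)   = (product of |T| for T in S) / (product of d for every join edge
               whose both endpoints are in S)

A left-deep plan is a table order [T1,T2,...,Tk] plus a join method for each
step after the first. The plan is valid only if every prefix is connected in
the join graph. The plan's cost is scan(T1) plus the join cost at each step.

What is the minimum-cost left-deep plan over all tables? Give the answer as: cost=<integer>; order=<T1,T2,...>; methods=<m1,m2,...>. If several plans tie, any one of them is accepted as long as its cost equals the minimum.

Selinger DP (subsets sized 1..n):
  {C}: scan cost=250, card=250
  {A}: scan cost=40, card=40
  {D}: scan cost=100, card=100
  {E}: scan cost=120, card=120
  {B}: scan cost=250, card=250
  {AC}: card=2500; try (A,hash)→980, (C,merge)→2570, (A,merge)→2780, (C,nl_idx)→2860, (C,hash)→4080, (C,nl)→10040 …(+1); best=980 via (A,hash)
  {CD}: card=500; try (C,nl_idx)→1400, (D,hash)→1900, (C,merge)→3150, (D,merge)→3300, (C,hash)→4200, (C,nl)→25100 …(+1); best=1400 via (C,nl_idx)
  {CE}: card=1500; try (E,hash)→2180, (C,nl_idx)→2580, (C,merge)→3330, (E,merge)→3460, (C,hash)→4240, (C,nl)→30120 …(+1); best=2180 via (E,hash)
  {BC}: card=500; try (C,nl_idx)→2750, (B,nl_idx)→2750, (C,hash)→4500, (B,hash)→4500, (C,merge)→4750, (B,merge)→4750 …(+2); best=2750 via (C,nl_idx)
  {ACD}: card=5000; try (A,hash)→2380, (D,hash)→4880, (A,merge)→6680, (A,nl)→21400, (D,merge)→34280, (D,nl)→250980; best=2380 via (A,hash)
  {ACE}: card=15000; try (A,hash)→4160, (E,hash)→5160, (A,merge)→20460, (E,merge)→34440, (A,nl)→62180, (E,nl)→300980; best=4160 via (A,hash)
  {ABC}: card=5000; try (A,hash)→3730, (B,hash)→7480, (A,merge)→8030, (A,nl)→22750, (B,nl_idx)→25980, (B,merge)→35730 …(+1); best=3730 via (A,hash)
  {CDE}: card=3000; try (E,hash)→3580, (D,hash)→5080, (E,merge)→7360, (D,merge)→20980, (E,nl)→61400, (D,nl)→152180; best=3580 via (E,hash)
  {BCD}: card=1000; try (D,hash)→4650, (B,hash)→5900, (B,nl_idx)→6400, (D,merge)→8550, (B,merge)→8650, (D,nl)→52750 …(+1); best=4650 via (D,hash)
  {BCE}: card=3000; try (E,hash)→4930, (B,hash)→7680, (E,merge)→8710, (B,nl_idx)→17180, (B,merge)→22430, (E,nl)→62750 …(+1); best=4930 via (E,hash)
  {ACDE}: card=30000; try (A,hash)→7060, (E,hash)→9060, (D,hash)→20560, (A,merge)→42860, (E,merge)→73340, (A,nl)→123580 …(+3); best=7060 via (A,hash)
  {ABCD}: card=10000; try (A,hash)→6130, (D,hash)→10130, (B,hash)→11380, (A,merge)→15930, (A,nl)→44650, (B,nl_idx)→52380 …(+4); best=6130 via (A,hash)
  {ABCE}: card=30000; try (A,hash)→8410, (E,hash)→10410, (B,hash)→23160, (A,merge)→44210, (E,merge)→74690, (A,nl)→124930 …(+4); best=8410 via (A,hash)
  {BCDE}: card=6000; try (E,hash)→7330, (D,hash)→9330, (B,hash)→10580, (E,merge)→16610, (B,nl_idx)→33580, (D,merge)→44730 …(+4); best=7330 via (E,hash)
  {ABCDE}: card=60000; try (A,hash)→13810, (E,hash)→17810, (D,hash)→39810, (B,hash)→41060, (A,merge)→91610, (E,merge)→157090 …(+7); best=13810 via (A,hash)

cost=13810; order=B,C,D,E,A; methods=nl_idx,hash,hash,hash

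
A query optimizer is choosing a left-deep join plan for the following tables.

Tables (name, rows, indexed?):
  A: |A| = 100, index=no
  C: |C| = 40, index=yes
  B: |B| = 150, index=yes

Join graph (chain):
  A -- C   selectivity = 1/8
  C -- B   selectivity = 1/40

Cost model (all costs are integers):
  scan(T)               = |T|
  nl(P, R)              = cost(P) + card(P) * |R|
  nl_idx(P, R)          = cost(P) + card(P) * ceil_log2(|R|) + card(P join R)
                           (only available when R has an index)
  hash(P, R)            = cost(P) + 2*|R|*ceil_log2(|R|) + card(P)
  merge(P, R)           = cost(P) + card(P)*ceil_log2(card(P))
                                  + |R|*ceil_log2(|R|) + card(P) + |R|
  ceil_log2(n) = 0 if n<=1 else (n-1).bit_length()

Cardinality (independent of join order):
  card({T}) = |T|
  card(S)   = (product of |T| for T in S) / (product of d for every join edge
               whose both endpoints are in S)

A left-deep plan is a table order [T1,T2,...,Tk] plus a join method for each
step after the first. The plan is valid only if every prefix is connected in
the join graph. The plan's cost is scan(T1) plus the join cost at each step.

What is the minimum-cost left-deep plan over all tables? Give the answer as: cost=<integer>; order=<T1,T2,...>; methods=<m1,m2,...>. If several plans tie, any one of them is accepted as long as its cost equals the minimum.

cost=2060; order=C,B,A; methods=nl_idx,hash

Selinger DP (subsets sized 1..n):
  {A}: scan cost=100, card=100
  {C}: scan cost=40, card=40
  {B}: scan cost=150, card=150
  {AC}: card=500; try (C,hash)→680, (A,merge)→1120, (C,merge)→1180, (C,nl_idx)→1200, (A,hash)→1480, (A,nl)→4040 …(+1); best=680 via (C,hash)
  {BC}: card=150; try (B,nl_idx)→510, (C,hash)→780, (C,nl_idx)→1200, (B,merge)→1670, (C,merge)→1780, (B,hash)→2480 …(+2); best=510 via (B,nl_idx)
  {ABC}: card=1875; try (A,hash)→2060, (A,merge)→2660, (B,hash)→3580, (B,nl_idx)→6555, (B,merge)→7030, (A,nl)→15510 …(+1); best=2060 via (A,hash)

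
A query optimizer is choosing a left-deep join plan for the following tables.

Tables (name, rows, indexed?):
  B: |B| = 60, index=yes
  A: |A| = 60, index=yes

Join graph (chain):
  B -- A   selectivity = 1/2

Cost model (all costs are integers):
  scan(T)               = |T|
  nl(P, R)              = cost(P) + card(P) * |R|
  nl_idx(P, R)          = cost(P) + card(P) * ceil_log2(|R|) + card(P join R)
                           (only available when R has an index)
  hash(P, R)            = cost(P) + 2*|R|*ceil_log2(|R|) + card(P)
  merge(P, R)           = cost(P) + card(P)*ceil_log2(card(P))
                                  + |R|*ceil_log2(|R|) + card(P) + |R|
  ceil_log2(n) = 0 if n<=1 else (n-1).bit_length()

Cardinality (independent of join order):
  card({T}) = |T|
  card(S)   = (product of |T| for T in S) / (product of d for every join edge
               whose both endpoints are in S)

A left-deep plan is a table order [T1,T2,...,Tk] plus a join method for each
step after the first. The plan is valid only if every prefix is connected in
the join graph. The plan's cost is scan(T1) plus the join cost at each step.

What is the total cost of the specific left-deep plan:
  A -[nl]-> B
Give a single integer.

step 1: scan A: cost=60, card=60
step 2: join B via nl
    card(P join B) = 60*60/(2) = 1800
    cost = 60 + 60*60 = 3660

3660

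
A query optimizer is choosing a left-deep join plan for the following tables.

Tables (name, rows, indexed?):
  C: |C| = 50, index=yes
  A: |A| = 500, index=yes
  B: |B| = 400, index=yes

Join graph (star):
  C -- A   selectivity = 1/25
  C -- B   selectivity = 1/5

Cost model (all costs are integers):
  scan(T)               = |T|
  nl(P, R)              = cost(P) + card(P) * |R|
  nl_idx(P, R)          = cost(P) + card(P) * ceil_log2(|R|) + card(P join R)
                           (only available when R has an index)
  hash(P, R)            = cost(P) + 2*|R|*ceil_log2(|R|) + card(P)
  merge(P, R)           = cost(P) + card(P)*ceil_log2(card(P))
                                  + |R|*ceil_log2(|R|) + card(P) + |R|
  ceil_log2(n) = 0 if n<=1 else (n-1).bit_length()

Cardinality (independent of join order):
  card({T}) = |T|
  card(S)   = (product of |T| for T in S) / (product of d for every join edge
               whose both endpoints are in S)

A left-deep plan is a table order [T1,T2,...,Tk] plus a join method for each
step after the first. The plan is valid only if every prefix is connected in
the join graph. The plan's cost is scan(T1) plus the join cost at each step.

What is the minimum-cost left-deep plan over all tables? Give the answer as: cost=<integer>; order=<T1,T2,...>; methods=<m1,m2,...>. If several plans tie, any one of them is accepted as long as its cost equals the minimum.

cost=9700; order=C,A,B; methods=nl_idx,hash

Selinger DP (subsets sized 1..n):
  {C}: scan cost=50, card=50
  {A}: scan cost=500, card=500
  {B}: scan cost=400, card=400
  {AC}: card=1000; try (A,nl_idx)→1500, (C,hash)→1600, (C,nl_idx)→4500, (A,merge)→5400, (C,merge)→5850, (A,hash)→9100 …(+2); best=1500 via (A,nl_idx)
  {BC}: card=4000; try (C,hash)→1400, (B,merge)→4400, (B,nl_idx)→4500, (C,merge)→4750, (C,nl_idx)→6800, (B,hash)→7300 …(+2); best=1400 via (C,hash)
  {ABC}: card=80000; try (B,hash)→9700, (A,hash)→14400, (B,merge)→16500, (A,merge)→58400, (B,nl_idx)→90500, (A,nl_idx)→117400 …(+2); best=9700 via (B,hash)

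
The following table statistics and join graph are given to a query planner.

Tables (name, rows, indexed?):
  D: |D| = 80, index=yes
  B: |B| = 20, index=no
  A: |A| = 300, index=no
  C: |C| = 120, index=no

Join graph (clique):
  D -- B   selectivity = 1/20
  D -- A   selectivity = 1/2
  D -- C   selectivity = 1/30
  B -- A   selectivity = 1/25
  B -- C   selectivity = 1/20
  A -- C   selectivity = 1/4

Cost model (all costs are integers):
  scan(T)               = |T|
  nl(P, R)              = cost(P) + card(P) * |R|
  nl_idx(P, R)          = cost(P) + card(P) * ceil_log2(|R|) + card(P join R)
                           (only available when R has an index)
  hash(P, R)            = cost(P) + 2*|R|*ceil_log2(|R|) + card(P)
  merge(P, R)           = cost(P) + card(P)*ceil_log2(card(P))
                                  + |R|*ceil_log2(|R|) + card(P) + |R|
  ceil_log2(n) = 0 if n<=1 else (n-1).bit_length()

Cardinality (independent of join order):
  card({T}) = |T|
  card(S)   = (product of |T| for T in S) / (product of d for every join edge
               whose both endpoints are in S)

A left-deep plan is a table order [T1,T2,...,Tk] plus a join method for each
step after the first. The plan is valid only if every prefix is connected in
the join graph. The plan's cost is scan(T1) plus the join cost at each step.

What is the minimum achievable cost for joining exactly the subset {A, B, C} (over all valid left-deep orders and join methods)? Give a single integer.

2720

Selinger DP over subsets of {A,B,C}:
  {B}: scan cost=20, card=20
  {A}: scan cost=300, card=300
  {C}: scan cost=120, card=120
  {AB}: card=240; try (B,hash)→800, (A,merge)→3140, (B,merge)→3420, (A,hash)→5440, (A,nl)→6020, (B,nl)→6300; best=800 via (B,hash)
  {BC}: card=120; try (B,hash)→440, (C,merge)→1100, (B,merge)→1200, (C,hash)→1720, (C,nl)→2420, (B,nl)→2520; best=440 via (B,hash)
  {AC}: card=9000; try (C,hash)→2280, (A,merge)→4080, (C,merge)→4260, (A,hash)→5640, (A,nl)→36120, (C,nl)→36300; best=2280 via (C,hash)
  {ABC}: card=360; try (C,hash)→2720, (C,merge)→3920, (A,merge)→4400, (A,hash)→5960, (B,hash)→11480, (C,nl)→29600 …(+3); best=2720 via (C,hash)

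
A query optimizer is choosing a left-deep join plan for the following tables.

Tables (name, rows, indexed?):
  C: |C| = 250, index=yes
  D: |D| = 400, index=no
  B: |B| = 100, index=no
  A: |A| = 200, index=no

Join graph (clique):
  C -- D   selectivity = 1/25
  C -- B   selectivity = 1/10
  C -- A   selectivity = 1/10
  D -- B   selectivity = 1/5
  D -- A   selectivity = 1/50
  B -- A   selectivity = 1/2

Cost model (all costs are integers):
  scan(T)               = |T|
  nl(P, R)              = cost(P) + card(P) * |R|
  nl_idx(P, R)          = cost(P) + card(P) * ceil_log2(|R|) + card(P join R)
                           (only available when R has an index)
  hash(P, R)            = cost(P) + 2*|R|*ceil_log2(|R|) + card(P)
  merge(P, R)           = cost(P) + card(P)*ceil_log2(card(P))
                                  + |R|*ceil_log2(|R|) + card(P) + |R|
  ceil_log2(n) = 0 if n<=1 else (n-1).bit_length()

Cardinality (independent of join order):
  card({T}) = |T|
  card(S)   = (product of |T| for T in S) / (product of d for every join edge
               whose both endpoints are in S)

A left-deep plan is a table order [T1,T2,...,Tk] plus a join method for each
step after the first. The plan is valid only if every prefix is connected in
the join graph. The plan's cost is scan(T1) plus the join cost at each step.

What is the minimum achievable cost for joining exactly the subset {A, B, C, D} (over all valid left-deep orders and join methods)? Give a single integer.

12600

Selinger DP over subsets of {A,B,C,D}:
  {C}: scan cost=250, card=250
  {D}: scan cost=400, card=400
  {B}: scan cost=100, card=100
  {A}: scan cost=200, card=200
  {CD}: card=4000; try (C,hash)→4800, (D,merge)→6500, (C,merge)→6650, (C,nl_idx)→7600, (D,hash)→7700, (D,nl)→100250 …(+1); best=4800 via (C,hash)
  {BC}: card=2500; try (B,hash)→1900, (C,merge)→3150, (B,merge)→3300, (C,nl_idx)→3400, (C,hash)→4200, (C,nl)→25100 …(+1); best=1900 via (B,hash)
  {AC}: card=5000; try (A,hash)→3700, (C,merge)→4250, (A,merge)→4300, (C,hash)→4400, (C,nl_idx)→6800, (C,nl)→50200 …(+1); best=3700 via (A,hash)
  {BD}: card=8000; try (B,hash)→2200, (D,merge)→4900, (B,merge)→5200, (D,hash)→7400, (D,nl)→40100, (B,nl)→40400; best=2200 via (B,hash)
  {AD}: card=1600; try (A,hash)→4000, (D,merge)→6000, (A,merge)→6200, (D,hash)→7600, (D,nl)→80200, (A,nl)→80400; best=4000 via (A,hash)
  {AB}: card=10000; try (B,hash)→1800, (A,merge)→2700, (B,merge)→2800, (A,hash)→3400, (A,nl)→20100, (B,nl)→20200; best=1800 via (B,hash)
  {BCD}: card=8000; try (B,hash)→10200, (D,hash)→11600, (C,hash)→14200, (D,merge)→38400, (B,merge)→57600, (C,nl_idx)→74200 …(+4); best=10200 via (B,hash)
  {ACD}: card=1600; try (C,hash)→9600, (A,hash)→12000, (D,hash)→15900, (C,nl_idx)→18400, (C,merge)→25450, (A,merge)→58600 …(+4); best=9600 via (C,hash)
  {ABC}: card=25000; try (A,hash)→7600, (B,hash)→10100, (C,hash)→15800, (A,merge)→36200, (B,merge)→74500, (C,nl_idx)→106800 …(+4); best=7600 via (A,hash)
  {ABD}: card=16000; try (B,hash)→7000, (A,hash)→13400, (D,hash)→19000, (B,merge)→24000, (A,merge)→116000, (D,merge)→155800 …(+3); best=7000 via (B,hash)
  {ABCD}: card=1600; try (B,hash)→12600, (A,hash)→21400, (C,hash)→27000, (B,merge)→29600, (D,hash)→39800, (A,merge)→124000 …(+7); best=12600 via (B,hash)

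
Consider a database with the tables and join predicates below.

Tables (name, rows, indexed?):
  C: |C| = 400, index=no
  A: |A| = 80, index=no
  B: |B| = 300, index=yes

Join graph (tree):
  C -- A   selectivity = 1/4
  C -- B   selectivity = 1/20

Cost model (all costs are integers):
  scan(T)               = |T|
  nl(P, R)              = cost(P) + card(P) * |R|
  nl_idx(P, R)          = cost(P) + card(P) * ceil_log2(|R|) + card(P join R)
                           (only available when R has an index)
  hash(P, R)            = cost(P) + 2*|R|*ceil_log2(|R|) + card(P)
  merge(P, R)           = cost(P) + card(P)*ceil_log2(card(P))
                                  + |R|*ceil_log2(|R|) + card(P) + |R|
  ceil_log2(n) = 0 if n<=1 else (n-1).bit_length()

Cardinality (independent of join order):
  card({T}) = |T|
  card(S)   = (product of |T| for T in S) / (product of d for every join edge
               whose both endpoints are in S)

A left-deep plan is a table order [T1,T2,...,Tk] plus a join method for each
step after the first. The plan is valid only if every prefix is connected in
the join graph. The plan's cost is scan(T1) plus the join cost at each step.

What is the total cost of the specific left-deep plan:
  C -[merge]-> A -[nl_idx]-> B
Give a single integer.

197040

step 1: scan C: cost=400, card=400
step 2: join A via merge
    card(P join A) = 400*80/(4) = 8000
    cost = 400 + 400*9 + 80*7 + 400 + 80 = 5040
step 3: join B via nl_idx
    card(P join B) = 8000*300/(20) = 120000
    cost = 5040 + 8000*9 + 120000 = 197040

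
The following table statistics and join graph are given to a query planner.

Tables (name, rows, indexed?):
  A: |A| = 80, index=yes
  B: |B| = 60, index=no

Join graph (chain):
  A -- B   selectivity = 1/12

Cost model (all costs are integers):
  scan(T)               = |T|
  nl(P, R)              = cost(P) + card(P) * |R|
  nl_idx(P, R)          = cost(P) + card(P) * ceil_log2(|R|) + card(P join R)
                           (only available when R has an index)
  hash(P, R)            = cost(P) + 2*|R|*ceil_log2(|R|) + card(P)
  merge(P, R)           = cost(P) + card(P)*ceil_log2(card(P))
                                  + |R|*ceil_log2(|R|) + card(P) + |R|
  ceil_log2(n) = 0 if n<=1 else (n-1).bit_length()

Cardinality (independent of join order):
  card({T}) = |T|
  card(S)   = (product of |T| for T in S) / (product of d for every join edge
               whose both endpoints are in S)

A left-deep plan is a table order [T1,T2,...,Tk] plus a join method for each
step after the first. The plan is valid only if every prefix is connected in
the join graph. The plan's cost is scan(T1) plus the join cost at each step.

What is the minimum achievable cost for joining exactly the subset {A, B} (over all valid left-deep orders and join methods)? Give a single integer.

Selinger DP over subsets of {A,B}:
  {A}: scan cost=80, card=80
  {B}: scan cost=60, card=60
  {AB}: card=400; try (B,hash)→880, (A,nl_idx)→880, (A,merge)→1120, (B,merge)→1140, (A,hash)→1240, (A,nl)→4860 …(+1); best=880 via (B,hash)

880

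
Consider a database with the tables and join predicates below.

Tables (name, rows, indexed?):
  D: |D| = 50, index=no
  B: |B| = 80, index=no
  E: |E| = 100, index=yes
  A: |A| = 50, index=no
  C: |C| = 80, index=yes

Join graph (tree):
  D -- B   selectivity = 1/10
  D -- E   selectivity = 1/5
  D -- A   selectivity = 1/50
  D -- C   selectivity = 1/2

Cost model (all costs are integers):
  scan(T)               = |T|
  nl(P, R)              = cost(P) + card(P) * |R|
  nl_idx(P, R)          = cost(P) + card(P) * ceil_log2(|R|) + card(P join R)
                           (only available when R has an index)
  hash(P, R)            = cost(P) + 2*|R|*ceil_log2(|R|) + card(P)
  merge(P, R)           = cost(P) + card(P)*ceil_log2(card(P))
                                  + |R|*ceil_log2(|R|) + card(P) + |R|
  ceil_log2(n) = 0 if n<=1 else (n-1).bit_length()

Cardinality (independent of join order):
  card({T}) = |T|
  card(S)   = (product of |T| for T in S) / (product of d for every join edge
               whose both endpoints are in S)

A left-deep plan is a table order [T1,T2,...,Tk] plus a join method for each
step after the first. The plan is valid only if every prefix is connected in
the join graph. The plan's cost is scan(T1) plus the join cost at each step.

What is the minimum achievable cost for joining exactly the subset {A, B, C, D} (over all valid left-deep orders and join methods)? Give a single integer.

3210

Selinger DP over subsets of {A,B,C,D}:
  {D}: scan cost=50, card=50
  {B}: scan cost=80, card=80
  {A}: scan cost=50, card=50
  {C}: scan cost=80, card=80
  {BD}: card=400; try (D,hash)→760, (B,merge)→1040, (D,merge)→1070, (B,hash)→1220, (B,nl)→4050, (D,nl)→4080; best=760 via (D,hash)
  {AD}: card=50; try (D,hash)→700, (A,hash)→700, (D,merge)→750, (A,merge)→750, (D,nl)→2550, (A,nl)→2550; best=700 via (D,hash)
  {CD}: card=2000; try (D,hash)→760, (C,merge)→1040, (D,merge)→1070, (C,hash)→1220, (C,nl_idx)→2400, (C,nl)→4050 …(+1); best=760 via (D,hash)
  {ABD}: card=400; try (B,merge)→1690, (A,hash)→1760, (B,hash)→1870, (B,nl)→4700, (A,merge)→5110, (A,nl)→20760; best=1690 via (B,merge)
  {BCD}: card=16000; try (C,hash)→2280, (B,hash)→3880, (C,merge)→5400, (C,nl_idx)→19560, (B,merge)→25400, (C,nl)→32760 …(+1); best=2280 via (C,hash)
  {ACD}: card=2000; try (C,merge)→1690, (C,hash)→1870, (C,nl_idx)→3050, (A,hash)→3360, (C,nl)→4700, (A,merge)→25110 …(+1); best=1690 via (C,merge)
  {ABCD}: card=16000; try (C,hash)→3210, (B,hash)→4810, (C,merge)→6330, (A,hash)→18880, (C,nl_idx)→20490, (B,merge)→26330 …(+4); best=3210 via (C,hash)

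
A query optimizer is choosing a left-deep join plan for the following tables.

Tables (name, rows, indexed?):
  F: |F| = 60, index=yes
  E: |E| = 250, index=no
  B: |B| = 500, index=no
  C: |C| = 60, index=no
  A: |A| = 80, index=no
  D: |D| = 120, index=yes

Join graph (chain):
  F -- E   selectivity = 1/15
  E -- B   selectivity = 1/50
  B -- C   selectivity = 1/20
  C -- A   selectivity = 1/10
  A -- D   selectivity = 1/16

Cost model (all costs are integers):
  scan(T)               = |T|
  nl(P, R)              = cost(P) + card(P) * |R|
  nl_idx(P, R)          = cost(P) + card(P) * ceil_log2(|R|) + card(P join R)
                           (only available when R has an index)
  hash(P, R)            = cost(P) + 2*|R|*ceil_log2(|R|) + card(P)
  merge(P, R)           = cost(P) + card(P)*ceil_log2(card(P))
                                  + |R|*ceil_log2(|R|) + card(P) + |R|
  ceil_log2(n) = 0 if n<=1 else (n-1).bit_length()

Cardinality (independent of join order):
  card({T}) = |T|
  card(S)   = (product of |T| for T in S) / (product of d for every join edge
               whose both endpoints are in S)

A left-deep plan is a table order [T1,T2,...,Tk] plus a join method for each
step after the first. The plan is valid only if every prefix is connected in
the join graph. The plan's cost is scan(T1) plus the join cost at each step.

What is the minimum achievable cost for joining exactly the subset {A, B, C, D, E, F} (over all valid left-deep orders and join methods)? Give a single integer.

288240

Selinger DP over subsets of {A,B,C,D,E,F}:
  {F}: scan cost=60, card=60
  {E}: scan cost=250, card=250
  {B}: scan cost=500, card=500
  {C}: scan cost=60, card=60
  {A}: scan cost=80, card=80
  {D}: scan cost=120, card=120
  {EF}: card=1000; try (F,hash)→1220, (E,merge)→2730, (F,nl_idx)→2750, (F,merge)→2920, (E,hash)→4120, (E,nl)→15060 …(+1); best=1220 via (F,hash)
  {BE}: card=2500; try (E,hash)→5000, (B,merge)→7500, (E,merge)→7750, (B,hash)→9500, (B,nl)→125250, (E,nl)→125500; best=5000 via (E,hash)
  {BC}: card=1500; try (C,hash)→1720, (B,merge)→5480, (C,merge)→5920, (B,hash)→9120, (B,nl)→30060, (C,nl)→30500; best=1720 via (C,hash)
  {AC}: card=480; try (C,hash)→880, (A,merge)→1120, (C,merge)→1140, (A,hash)→1240, (A,nl)→4860, (C,nl)→4880; best=880 via (C,hash)
  {AD}: card=600; try (D,nl_idx)→1240, (A,hash)→1360, (D,merge)→1680, (A,merge)→1720, (D,hash)→1840, (D,nl)→9680 …(+1); best=1240 via (D,nl_idx)
  {BEF}: card=10000; try (F,hash)→8220, (B,hash)→11220, (B,merge)→17220, (F,nl_idx)→30000, (F,merge)→37920, (F,nl)→155000 …(+1); best=8220 via (F,hash)
  {BCE}: card=7500; try (E,hash)→7220, (C,hash)→8220, (E,merge)→21970, (C,merge)→37920, (C,nl)→155000, (E,nl)→376720; best=7220 via (E,hash)
  {ABC}: card=12000; try (A,hash)→4340, (B,hash)→10360, (B,merge)→10680, (A,merge)→20360, (A,nl)→121720, (B,nl)→240880; best=4340 via (A,hash)
  {ACD}: card=3600; try (C,hash)→2560, (D,hash)→3040, (D,merge)→6640, (D,nl_idx)→7840, (C,merge)→8260, (C,nl)→37240 …(+1); best=2560 via (C,hash)
  {BCEF}: card=30000; try (F,hash)→15440, (C,hash)→18940, (F,nl_idx)→82220, (F,merge)→112640, (C,merge)→158640, (F,nl)→457220 …(+1); best=15440 via (F,hash)
  {ABCE}: card=60000; try (A,hash)→15840, (E,hash)→20340, (A,merge)→112860, (E,merge)→186590, (A,nl)→607220, (E,nl)→3004340; best=15840 via (A,hash)
  {ABCD}: card=90000; try (B,hash)→15160, (D,hash)→18020, (B,merge)→54360, (D,nl_idx)→178340, (D,merge)→185300, (D,nl)→1444340 …(+1); best=15160 via (B,hash)
  {ABCEF}: card=240000; try (A,hash)→46560, (F,hash)→76560, (A,merge)→496080, (F,nl_idx)→615840, (F,merge)→1036260, (A,nl)→2415440 …(+1); best=46560 via (A,hash)
  {ABCDE}: card=450000; try (D,hash)→77520, (E,hash)→109160, (D,nl_idx)→885840, (D,merge)→1036800, (E,merge)→1637410, (D,nl)→7215840 …(+1); best=77520 via (D,hash)
  {ABCDEF}: card=1800000; try (D,hash)→288240, (F,hash)→528240, (D,nl_idx)→3526560, (F,nl_idx)→4577520, (D,merge)→4607520, (F,merge)→9077940 …(+2); best=288240 via (D,hash)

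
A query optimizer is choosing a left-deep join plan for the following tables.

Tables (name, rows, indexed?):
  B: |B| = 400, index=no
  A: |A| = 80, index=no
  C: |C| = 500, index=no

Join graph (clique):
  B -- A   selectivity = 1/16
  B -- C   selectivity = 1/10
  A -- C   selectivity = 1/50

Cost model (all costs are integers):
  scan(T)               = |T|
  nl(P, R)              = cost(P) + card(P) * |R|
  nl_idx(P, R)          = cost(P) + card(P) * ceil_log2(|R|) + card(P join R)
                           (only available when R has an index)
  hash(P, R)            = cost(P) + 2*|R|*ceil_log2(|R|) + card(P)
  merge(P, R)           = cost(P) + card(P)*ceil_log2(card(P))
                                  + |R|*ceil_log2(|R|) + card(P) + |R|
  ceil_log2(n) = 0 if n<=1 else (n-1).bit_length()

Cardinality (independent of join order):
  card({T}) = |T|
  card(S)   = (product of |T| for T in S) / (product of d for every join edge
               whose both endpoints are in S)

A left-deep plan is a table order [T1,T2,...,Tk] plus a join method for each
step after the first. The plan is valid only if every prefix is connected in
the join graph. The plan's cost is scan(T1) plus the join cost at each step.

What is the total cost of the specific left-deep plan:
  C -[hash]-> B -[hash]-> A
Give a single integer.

step 1: scan C: cost=500, card=500
step 2: join B via hash
    card(P join B) = 500*400/(10) = 20000
    cost = 500 + 2*400*9 + 500 = 8200
step 3: join A via hash
    card(P join A) = 20000*80/(16*50) = 2000
    cost = 8200 + 2*80*7 + 20000 = 29320

29320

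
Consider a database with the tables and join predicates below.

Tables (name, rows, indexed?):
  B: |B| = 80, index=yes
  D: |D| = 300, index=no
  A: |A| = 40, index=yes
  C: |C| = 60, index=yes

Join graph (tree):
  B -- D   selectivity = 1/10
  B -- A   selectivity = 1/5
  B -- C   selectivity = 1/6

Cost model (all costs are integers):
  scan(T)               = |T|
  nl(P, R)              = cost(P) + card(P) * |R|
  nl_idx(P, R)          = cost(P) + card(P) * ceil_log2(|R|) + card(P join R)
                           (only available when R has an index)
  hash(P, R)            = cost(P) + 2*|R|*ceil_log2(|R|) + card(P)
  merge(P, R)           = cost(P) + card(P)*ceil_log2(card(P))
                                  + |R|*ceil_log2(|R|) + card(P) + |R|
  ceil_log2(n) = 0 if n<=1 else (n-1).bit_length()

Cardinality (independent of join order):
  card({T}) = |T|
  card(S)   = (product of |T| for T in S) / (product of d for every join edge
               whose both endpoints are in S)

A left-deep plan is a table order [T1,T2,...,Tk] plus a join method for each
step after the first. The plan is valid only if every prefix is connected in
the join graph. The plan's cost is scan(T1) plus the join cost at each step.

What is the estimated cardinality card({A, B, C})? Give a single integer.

Tables in S: A(40), B(80), C(60)
Edges inside S: B-A(d=5), B-C(d=6)
numerator = 40 * 80 * 60 = 192000
denominator = 5 * 6 = 30
card(S) = 192000 / 30 = 6400

6400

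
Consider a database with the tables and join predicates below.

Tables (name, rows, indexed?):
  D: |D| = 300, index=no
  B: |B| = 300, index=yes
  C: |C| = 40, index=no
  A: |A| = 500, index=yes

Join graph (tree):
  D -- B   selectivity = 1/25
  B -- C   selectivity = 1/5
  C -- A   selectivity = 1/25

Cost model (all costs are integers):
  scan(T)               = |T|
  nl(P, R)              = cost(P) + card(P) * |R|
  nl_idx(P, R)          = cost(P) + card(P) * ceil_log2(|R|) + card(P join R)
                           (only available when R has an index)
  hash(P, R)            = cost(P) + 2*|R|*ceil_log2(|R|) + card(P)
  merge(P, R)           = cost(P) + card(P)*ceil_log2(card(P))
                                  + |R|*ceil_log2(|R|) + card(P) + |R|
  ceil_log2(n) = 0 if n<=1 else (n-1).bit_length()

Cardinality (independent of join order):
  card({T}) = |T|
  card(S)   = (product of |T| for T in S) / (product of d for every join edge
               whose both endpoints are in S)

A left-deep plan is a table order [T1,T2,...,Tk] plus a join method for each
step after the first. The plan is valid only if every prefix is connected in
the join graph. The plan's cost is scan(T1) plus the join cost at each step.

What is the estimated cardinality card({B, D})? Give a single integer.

3600

Tables in S: B(300), D(300)
Edges inside S: D-B(d=25)
numerator = 300 * 300 = 90000
denominator = 25 = 25
card(S) = 90000 / 25 = 3600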